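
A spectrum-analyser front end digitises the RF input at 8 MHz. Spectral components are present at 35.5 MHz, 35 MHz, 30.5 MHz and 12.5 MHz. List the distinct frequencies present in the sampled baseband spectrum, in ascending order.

fs/2 = 4 MHz.
35.5 MHz mod fs = 3.5 MHz.
3.5 MHz ≤ fs/2 = 4 MHz, appears at 3.5 MHz.
35 MHz mod fs = 3 MHz.
3 MHz ≤ fs/2 = 4 MHz, appears at 3 MHz.
30.5 MHz mod fs = 6.5 MHz.
6.5 MHz > fs/2 = 4 MHz, folds to fs − 6.5 MHz = 1.5 MHz.
12.5 MHz mod fs = 4.5 MHz.
4.5 MHz > fs/2 = 4 MHz, folds to fs − 4.5 MHz = 3.5 MHz.
Distinct values: {1.5 MHz, 3 MHz, 3.5 MHz}.

1.5 MHz, 3 MHz, 3.5 MHz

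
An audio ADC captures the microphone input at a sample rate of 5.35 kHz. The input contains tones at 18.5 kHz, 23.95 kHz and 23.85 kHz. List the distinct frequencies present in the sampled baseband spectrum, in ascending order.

2.45 kHz, 2.55 kHz

fs/2 = 2.675 kHz.
18.5 kHz mod fs = 2.45 kHz.
2.45 kHz ≤ fs/2 = 2.675 kHz, appears at 2.45 kHz.
23.95 kHz mod fs = 2.55 kHz.
2.55 kHz ≤ fs/2 = 2.675 kHz, appears at 2.55 kHz.
23.85 kHz mod fs = 2.45 kHz.
2.45 kHz ≤ fs/2 = 2.675 kHz, appears at 2.45 kHz.
Distinct values: {2.45 kHz, 2.55 kHz}.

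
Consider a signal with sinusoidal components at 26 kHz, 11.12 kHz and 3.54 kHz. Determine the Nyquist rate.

Highest-frequency component: 26 kHz.
Nyquist rate = 2 × 26 kHz = 52 kHz.

52 kHz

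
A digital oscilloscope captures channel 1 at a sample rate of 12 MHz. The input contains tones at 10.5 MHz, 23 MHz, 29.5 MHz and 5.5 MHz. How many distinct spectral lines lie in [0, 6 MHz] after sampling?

3

fs/2 = 6 MHz.
10.5 MHz > fs/2 = 6 MHz, folds to fs − 10.5 MHz = 1.5 MHz.
23 MHz mod fs = 11 MHz.
11 MHz > fs/2 = 6 MHz, folds to fs − 11 MHz = 1 MHz.
29.5 MHz mod fs = 5.5 MHz.
5.5 MHz ≤ fs/2 = 6 MHz, appears at 5.5 MHz.
5.5 MHz ≤ fs/2 = 6 MHz, passes unchanged.
Distinct values: {1 MHz, 1.5 MHz, 5.5 MHz} → 3.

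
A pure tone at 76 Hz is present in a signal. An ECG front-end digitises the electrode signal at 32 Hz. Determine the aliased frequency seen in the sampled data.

12 Hz

76 Hz mod fs = 12 Hz.
12 Hz ≤ fs/2 = 16 Hz, appears at 12 Hz.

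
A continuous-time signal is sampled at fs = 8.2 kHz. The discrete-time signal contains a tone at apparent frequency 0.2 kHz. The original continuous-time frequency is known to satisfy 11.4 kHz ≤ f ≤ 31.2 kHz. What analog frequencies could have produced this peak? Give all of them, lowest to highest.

Frequencies that alias to 0.2 kHz are k·fs ± 0.2 kHz for integer k ≥ 0.
k=0: 0.2 kHz.
k=1: 8 kHz, 8.4 kHz.
k=2: 16.2 kHz, 16.6 kHz.
k=3: 24.4 kHz, 24.8 kHz.
k=4: 32.6 kHz, 33 kHz.
Within [11.4 kHz, 31.2 kHz]: 16.2 kHz, 16.6 kHz, 24.4 kHz, 24.8 kHz.

16.2 kHz, 16.6 kHz, 24.4 kHz, 24.8 kHz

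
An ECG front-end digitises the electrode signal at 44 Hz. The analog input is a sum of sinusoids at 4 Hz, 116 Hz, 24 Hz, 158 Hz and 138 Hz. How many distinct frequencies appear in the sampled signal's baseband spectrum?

5

fs/2 = 22 Hz.
4 Hz ≤ fs/2 = 22 Hz, passes unchanged.
116 Hz mod fs = 28 Hz.
28 Hz > fs/2 = 22 Hz, folds to fs − 28 Hz = 16 Hz.
24 Hz > fs/2 = 22 Hz, folds to fs − 24 Hz = 20 Hz.
158 Hz mod fs = 26 Hz.
26 Hz > fs/2 = 22 Hz, folds to fs − 26 Hz = 18 Hz.
138 Hz mod fs = 6 Hz.
6 Hz ≤ fs/2 = 22 Hz, appears at 6 Hz.
Distinct values: {4 Hz, 6 Hz, 16 Hz, 18 Hz, 20 Hz} → 5.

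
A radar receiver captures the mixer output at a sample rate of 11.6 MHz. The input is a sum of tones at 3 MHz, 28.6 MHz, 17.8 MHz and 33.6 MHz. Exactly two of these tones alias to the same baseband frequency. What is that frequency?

5.4 MHz

fs/2 = 5.8 MHz.
3 MHz ≤ fs/2 = 5.8 MHz, passes unchanged.
28.6 MHz mod fs = 5.4 MHz.
5.4 MHz ≤ fs/2 = 5.8 MHz, appears at 5.4 MHz.
17.8 MHz mod fs = 6.2 MHz.
6.2 MHz > fs/2 = 5.8 MHz, folds to fs − 6.2 MHz = 5.4 MHz.
33.6 MHz mod fs = 10.4 MHz.
10.4 MHz > fs/2 = 5.8 MHz, folds to fs − 10.4 MHz = 1.2 MHz.
17.8 MHz and 28.6 MHz both map to 5.4 MHz.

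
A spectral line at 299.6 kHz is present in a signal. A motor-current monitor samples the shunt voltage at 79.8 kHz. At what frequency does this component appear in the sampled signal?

19.6 kHz

299.6 kHz mod fs = 60.2 kHz.
60.2 kHz > fs/2 = 39.9 kHz, folds to fs − 60.2 kHz = 19.6 kHz.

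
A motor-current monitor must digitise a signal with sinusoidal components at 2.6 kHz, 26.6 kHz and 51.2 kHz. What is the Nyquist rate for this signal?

102.4 kHz

Highest-frequency component: 51.2 kHz.
Nyquist rate = 2 × 51.2 kHz = 102.4 kHz.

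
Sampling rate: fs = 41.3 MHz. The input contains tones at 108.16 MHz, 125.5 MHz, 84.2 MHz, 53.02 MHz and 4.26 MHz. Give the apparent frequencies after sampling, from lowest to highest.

1.6 MHz, 4.26 MHz, 11.72 MHz, 15.74 MHz

fs/2 = 20.65 MHz.
108.16 MHz mod fs = 25.56 MHz.
25.56 MHz > fs/2 = 20.65 MHz, folds to fs − 25.56 MHz = 15.74 MHz.
125.5 MHz mod fs = 1.6 MHz.
1.6 MHz ≤ fs/2 = 20.65 MHz, appears at 1.6 MHz.
84.2 MHz mod fs = 1.6 MHz.
1.6 MHz ≤ fs/2 = 20.65 MHz, appears at 1.6 MHz.
53.02 MHz mod fs = 11.72 MHz.
11.72 MHz ≤ fs/2 = 20.65 MHz, appears at 11.72 MHz.
4.26 MHz ≤ fs/2 = 20.65 MHz, passes unchanged.
Distinct values: {1.6 MHz, 4.26 MHz, 11.72 MHz, 15.74 MHz}.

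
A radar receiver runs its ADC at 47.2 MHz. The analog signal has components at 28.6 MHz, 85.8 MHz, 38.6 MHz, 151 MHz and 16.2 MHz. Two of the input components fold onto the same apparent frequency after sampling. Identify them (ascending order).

fs/2 = 23.6 MHz.
28.6 MHz > fs/2 = 23.6 MHz, folds to fs − 28.6 MHz = 18.6 MHz.
85.8 MHz mod fs = 38.6 MHz.
38.6 MHz > fs/2 = 23.6 MHz, folds to fs − 38.6 MHz = 8.6 MHz.
38.6 MHz > fs/2 = 23.6 MHz, folds to fs − 38.6 MHz = 8.6 MHz.
151 MHz mod fs = 9.4 MHz.
9.4 MHz ≤ fs/2 = 23.6 MHz, appears at 9.4 MHz.
16.2 MHz ≤ fs/2 = 23.6 MHz, passes unchanged.
38.6 MHz and 85.8 MHz both map to 8.6 MHz.

38.6 MHz, 85.8 MHz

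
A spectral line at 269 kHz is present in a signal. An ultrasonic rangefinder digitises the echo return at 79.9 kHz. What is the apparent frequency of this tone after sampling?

29.3 kHz

269 kHz mod fs = 29.3 kHz.
29.3 kHz ≤ fs/2 = 39.95 kHz, appears at 29.3 kHz.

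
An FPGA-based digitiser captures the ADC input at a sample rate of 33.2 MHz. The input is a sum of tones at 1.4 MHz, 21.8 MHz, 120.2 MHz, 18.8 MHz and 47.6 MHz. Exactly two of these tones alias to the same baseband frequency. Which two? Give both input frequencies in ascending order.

fs/2 = 16.6 MHz.
1.4 MHz ≤ fs/2 = 16.6 MHz, passes unchanged.
21.8 MHz > fs/2 = 16.6 MHz, folds to fs − 21.8 MHz = 11.4 MHz.
120.2 MHz mod fs = 20.6 MHz.
20.6 MHz > fs/2 = 16.6 MHz, folds to fs − 20.6 MHz = 12.6 MHz.
18.8 MHz > fs/2 = 16.6 MHz, folds to fs − 18.8 MHz = 14.4 MHz.
47.6 MHz mod fs = 14.4 MHz.
14.4 MHz ≤ fs/2 = 16.6 MHz, appears at 14.4 MHz.
18.8 MHz and 47.6 MHz both map to 14.4 MHz.

18.8 MHz, 47.6 MHz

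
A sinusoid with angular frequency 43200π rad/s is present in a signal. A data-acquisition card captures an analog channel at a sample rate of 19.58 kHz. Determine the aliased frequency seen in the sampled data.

ω = 43200π rad/s → f = ω/(2π) = 21600 Hz = 21.6 kHz.
21.6 kHz mod fs = 2.02 kHz.
2.02 kHz ≤ fs/2 = 9.79 kHz, appears at 2.02 kHz.

2.02 kHz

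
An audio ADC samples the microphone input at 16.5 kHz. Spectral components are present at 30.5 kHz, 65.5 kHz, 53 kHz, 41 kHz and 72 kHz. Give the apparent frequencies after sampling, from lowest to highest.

0.5 kHz, 2.5 kHz, 3.5 kHz, 6 kHz, 8 kHz

fs/2 = 8.25 kHz.
30.5 kHz mod fs = 14 kHz.
14 kHz > fs/2 = 8.25 kHz, folds to fs − 14 kHz = 2.5 kHz.
65.5 kHz mod fs = 16 kHz.
16 kHz > fs/2 = 8.25 kHz, folds to fs − 16 kHz = 0.5 kHz.
53 kHz mod fs = 3.5 kHz.
3.5 kHz ≤ fs/2 = 8.25 kHz, appears at 3.5 kHz.
41 kHz mod fs = 8 kHz.
8 kHz ≤ fs/2 = 8.25 kHz, appears at 8 kHz.
72 kHz mod fs = 6 kHz.
6 kHz ≤ fs/2 = 8.25 kHz, appears at 6 kHz.
Distinct values: {0.5 kHz, 2.5 kHz, 3.5 kHz, 6 kHz, 8 kHz}.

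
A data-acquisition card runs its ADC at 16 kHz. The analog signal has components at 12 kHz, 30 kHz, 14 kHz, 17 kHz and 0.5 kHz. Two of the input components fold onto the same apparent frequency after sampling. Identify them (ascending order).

14 kHz, 30 kHz

fs/2 = 8 kHz.
12 kHz > fs/2 = 8 kHz, folds to fs − 12 kHz = 4 kHz.
30 kHz mod fs = 14 kHz.
14 kHz > fs/2 = 8 kHz, folds to fs − 14 kHz = 2 kHz.
14 kHz > fs/2 = 8 kHz, folds to fs − 14 kHz = 2 kHz.
17 kHz mod fs = 1 kHz.
1 kHz ≤ fs/2 = 8 kHz, appears at 1 kHz.
0.5 kHz ≤ fs/2 = 8 kHz, passes unchanged.
14 kHz and 30 kHz both map to 2 kHz.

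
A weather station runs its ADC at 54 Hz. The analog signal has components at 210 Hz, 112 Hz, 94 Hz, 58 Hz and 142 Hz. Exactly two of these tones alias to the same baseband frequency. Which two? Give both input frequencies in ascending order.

fs/2 = 27 Hz.
210 Hz mod fs = 48 Hz.
48 Hz > fs/2 = 27 Hz, folds to fs − 48 Hz = 6 Hz.
112 Hz mod fs = 4 Hz.
4 Hz ≤ fs/2 = 27 Hz, appears at 4 Hz.
94 Hz mod fs = 40 Hz.
40 Hz > fs/2 = 27 Hz, folds to fs − 40 Hz = 14 Hz.
58 Hz mod fs = 4 Hz.
4 Hz ≤ fs/2 = 27 Hz, appears at 4 Hz.
142 Hz mod fs = 34 Hz.
34 Hz > fs/2 = 27 Hz, folds to fs − 34 Hz = 20 Hz.
58 Hz and 112 Hz both map to 4 Hz.

58 Hz, 112 Hz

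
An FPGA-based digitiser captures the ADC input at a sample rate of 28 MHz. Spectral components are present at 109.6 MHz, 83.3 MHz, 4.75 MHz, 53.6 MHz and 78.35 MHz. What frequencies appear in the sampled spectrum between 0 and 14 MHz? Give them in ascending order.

0.7 MHz, 2.4 MHz, 4.75 MHz, 5.65 MHz

fs/2 = 14 MHz.
109.6 MHz mod fs = 25.6 MHz.
25.6 MHz > fs/2 = 14 MHz, folds to fs − 25.6 MHz = 2.4 MHz.
83.3 MHz mod fs = 27.3 MHz.
27.3 MHz > fs/2 = 14 MHz, folds to fs − 27.3 MHz = 0.7 MHz.
4.75 MHz ≤ fs/2 = 14 MHz, passes unchanged.
53.6 MHz mod fs = 25.6 MHz.
25.6 MHz > fs/2 = 14 MHz, folds to fs − 25.6 MHz = 2.4 MHz.
78.35 MHz mod fs = 22.35 MHz.
22.35 MHz > fs/2 = 14 MHz, folds to fs − 22.35 MHz = 5.65 MHz.
Distinct values: {0.7 MHz, 2.4 MHz, 4.75 MHz, 5.65 MHz}.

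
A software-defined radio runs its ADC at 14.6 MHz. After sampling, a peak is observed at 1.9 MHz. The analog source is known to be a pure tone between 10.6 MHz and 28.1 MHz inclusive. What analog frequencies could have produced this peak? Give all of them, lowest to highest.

12.7 MHz, 16.5 MHz, 27.3 MHz

Frequencies that alias to 1.9 MHz are k·fs ± 1.9 MHz for integer k ≥ 0.
k=0: 1.9 MHz.
k=1: 12.7 MHz, 16.5 MHz.
k=2: 27.3 MHz, 31.1 MHz.
k=3: 41.9 MHz, 45.7 MHz.
Within [10.6 MHz, 28.1 MHz]: 12.7 MHz, 16.5 MHz, 27.3 MHz.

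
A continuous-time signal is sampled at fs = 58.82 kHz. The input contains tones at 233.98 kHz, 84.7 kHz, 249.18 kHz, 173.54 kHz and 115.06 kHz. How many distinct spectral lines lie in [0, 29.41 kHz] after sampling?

fs/2 = 29.41 kHz.
233.98 kHz mod fs = 57.52 kHz.
57.52 kHz > fs/2 = 29.41 kHz, folds to fs − 57.52 kHz = 1.3 kHz.
84.7 kHz mod fs = 25.88 kHz.
25.88 kHz ≤ fs/2 = 29.41 kHz, appears at 25.88 kHz.
249.18 kHz mod fs = 13.9 kHz.
13.9 kHz ≤ fs/2 = 29.41 kHz, appears at 13.9 kHz.
173.54 kHz mod fs = 55.9 kHz.
55.9 kHz > fs/2 = 29.41 kHz, folds to fs − 55.9 kHz = 2.92 kHz.
115.06 kHz mod fs = 56.24 kHz.
56.24 kHz > fs/2 = 29.41 kHz, folds to fs − 56.24 kHz = 2.58 kHz.
Distinct values: {1.3 kHz, 2.58 kHz, 2.92 kHz, 13.9 kHz, 25.88 kHz} → 5.

5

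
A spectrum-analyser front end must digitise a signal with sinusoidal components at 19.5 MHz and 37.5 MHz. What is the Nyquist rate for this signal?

75 MHz

Highest-frequency component: 37.5 MHz.
Nyquist rate = 2 × 37.5 MHz = 75 MHz.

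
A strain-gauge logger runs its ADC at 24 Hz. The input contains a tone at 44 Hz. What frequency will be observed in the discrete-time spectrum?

44 Hz mod fs = 20 Hz.
20 Hz > fs/2 = 12 Hz, folds to fs − 20 Hz = 4 Hz.

4 Hz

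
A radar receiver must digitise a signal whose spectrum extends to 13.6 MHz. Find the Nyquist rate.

Nyquist rate = 2 × 13.6 MHz = 27.2 MHz.

27.2 MHz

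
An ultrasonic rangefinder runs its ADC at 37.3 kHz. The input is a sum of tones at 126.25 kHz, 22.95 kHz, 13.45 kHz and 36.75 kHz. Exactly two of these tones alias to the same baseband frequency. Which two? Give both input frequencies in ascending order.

fs/2 = 18.65 kHz.
126.25 kHz mod fs = 14.35 kHz.
14.35 kHz ≤ fs/2 = 18.65 kHz, appears at 14.35 kHz.
22.95 kHz > fs/2 = 18.65 kHz, folds to fs − 22.95 kHz = 14.35 kHz.
13.45 kHz ≤ fs/2 = 18.65 kHz, passes unchanged.
36.75 kHz > fs/2 = 18.65 kHz, folds to fs − 36.75 kHz = 0.55 kHz.
22.95 kHz and 126.25 kHz both map to 14.35 kHz.

22.95 kHz, 126.25 kHz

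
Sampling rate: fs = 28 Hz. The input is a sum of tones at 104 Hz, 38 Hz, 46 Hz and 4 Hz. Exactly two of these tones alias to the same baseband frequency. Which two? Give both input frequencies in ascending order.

38 Hz, 46 Hz

fs/2 = 14 Hz.
104 Hz mod fs = 20 Hz.
20 Hz > fs/2 = 14 Hz, folds to fs − 20 Hz = 8 Hz.
38 Hz mod fs = 10 Hz.
10 Hz ≤ fs/2 = 14 Hz, appears at 10 Hz.
46 Hz mod fs = 18 Hz.
18 Hz > fs/2 = 14 Hz, folds to fs − 18 Hz = 10 Hz.
4 Hz ≤ fs/2 = 14 Hz, passes unchanged.
38 Hz and 46 Hz both map to 10 Hz.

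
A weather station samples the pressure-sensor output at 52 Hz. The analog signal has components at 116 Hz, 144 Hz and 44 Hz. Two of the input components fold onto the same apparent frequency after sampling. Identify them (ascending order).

fs/2 = 26 Hz.
116 Hz mod fs = 12 Hz.
12 Hz ≤ fs/2 = 26 Hz, appears at 12 Hz.
144 Hz mod fs = 40 Hz.
40 Hz > fs/2 = 26 Hz, folds to fs − 40 Hz = 12 Hz.
44 Hz > fs/2 = 26 Hz, folds to fs − 44 Hz = 8 Hz.
116 Hz and 144 Hz both map to 12 Hz.

116 Hz, 144 Hz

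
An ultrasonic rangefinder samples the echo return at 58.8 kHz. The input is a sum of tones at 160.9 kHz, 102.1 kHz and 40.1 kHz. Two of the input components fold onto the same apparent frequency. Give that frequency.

15.5 kHz

fs/2 = 29.4 kHz.
160.9 kHz mod fs = 43.3 kHz.
43.3 kHz > fs/2 = 29.4 kHz, folds to fs − 43.3 kHz = 15.5 kHz.
102.1 kHz mod fs = 43.3 kHz.
43.3 kHz > fs/2 = 29.4 kHz, folds to fs − 43.3 kHz = 15.5 kHz.
40.1 kHz > fs/2 = 29.4 kHz, folds to fs − 40.1 kHz = 18.7 kHz.
102.1 kHz and 160.9 kHz both map to 15.5 kHz.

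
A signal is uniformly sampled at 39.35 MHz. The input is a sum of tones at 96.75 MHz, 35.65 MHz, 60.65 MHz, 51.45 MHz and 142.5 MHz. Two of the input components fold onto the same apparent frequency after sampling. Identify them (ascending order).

60.65 MHz, 96.75 MHz

fs/2 = 19.675 MHz.
96.75 MHz mod fs = 18.05 MHz.
18.05 MHz ≤ fs/2 = 19.675 MHz, appears at 18.05 MHz.
35.65 MHz > fs/2 = 19.675 MHz, folds to fs − 35.65 MHz = 3.7 MHz.
60.65 MHz mod fs = 21.3 MHz.
21.3 MHz > fs/2 = 19.675 MHz, folds to fs − 21.3 MHz = 18.05 MHz.
51.45 MHz mod fs = 12.1 MHz.
12.1 MHz ≤ fs/2 = 19.675 MHz, appears at 12.1 MHz.
142.5 MHz mod fs = 24.45 MHz.
24.45 MHz > fs/2 = 19.675 MHz, folds to fs − 24.45 MHz = 14.9 MHz.
60.65 MHz and 96.75 MHz both map to 18.05 MHz.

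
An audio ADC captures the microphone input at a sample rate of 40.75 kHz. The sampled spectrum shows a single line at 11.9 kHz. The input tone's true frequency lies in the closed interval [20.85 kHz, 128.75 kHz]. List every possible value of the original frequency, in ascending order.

Frequencies that alias to 11.9 kHz are k·fs ± 11.9 kHz for integer k ≥ 0.
k=0: 11.9 kHz.
k=1: 28.85 kHz, 52.65 kHz.
k=2: 69.6 kHz, 93.4 kHz.
k=3: 110.35 kHz, 134.15 kHz.
k=4: 151.1 kHz, 174.9 kHz.
Within [20.85 kHz, 128.75 kHz]: 28.85 kHz, 52.65 kHz, 69.6 kHz, 93.4 kHz, 110.35 kHz.

28.85 kHz, 52.65 kHz, 69.6 kHz, 93.4 kHz, 110.35 kHz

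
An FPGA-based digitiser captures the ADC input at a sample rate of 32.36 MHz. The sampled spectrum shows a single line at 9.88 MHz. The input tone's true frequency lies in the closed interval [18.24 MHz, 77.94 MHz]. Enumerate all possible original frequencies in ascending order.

22.48 MHz, 42.24 MHz, 54.84 MHz, 74.6 MHz

Frequencies that alias to 9.88 MHz are k·fs ± 9.88 MHz for integer k ≥ 0.
k=0: 9.88 MHz.
k=1: 22.48 MHz, 42.24 MHz.
k=2: 54.84 MHz, 74.6 MHz.
k=3: 87.2 MHz, 106.96 MHz.
Within [18.24 MHz, 77.94 MHz]: 22.48 MHz, 42.24 MHz, 54.84 MHz, 74.6 MHz.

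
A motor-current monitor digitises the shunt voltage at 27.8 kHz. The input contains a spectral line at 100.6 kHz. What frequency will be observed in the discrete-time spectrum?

100.6 kHz mod fs = 17.2 kHz.
17.2 kHz > fs/2 = 13.9 kHz, folds to fs − 17.2 kHz = 10.6 kHz.

10.6 kHz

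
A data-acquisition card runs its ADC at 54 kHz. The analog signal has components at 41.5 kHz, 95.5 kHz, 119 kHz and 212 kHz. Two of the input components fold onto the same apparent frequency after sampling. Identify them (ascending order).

41.5 kHz, 95.5 kHz

fs/2 = 27 kHz.
41.5 kHz > fs/2 = 27 kHz, folds to fs − 41.5 kHz = 12.5 kHz.
95.5 kHz mod fs = 41.5 kHz.
41.5 kHz > fs/2 = 27 kHz, folds to fs − 41.5 kHz = 12.5 kHz.
119 kHz mod fs = 11 kHz.
11 kHz ≤ fs/2 = 27 kHz, appears at 11 kHz.
212 kHz mod fs = 50 kHz.
50 kHz > fs/2 = 27 kHz, folds to fs − 50 kHz = 4 kHz.
41.5 kHz and 95.5 kHz both map to 12.5 kHz.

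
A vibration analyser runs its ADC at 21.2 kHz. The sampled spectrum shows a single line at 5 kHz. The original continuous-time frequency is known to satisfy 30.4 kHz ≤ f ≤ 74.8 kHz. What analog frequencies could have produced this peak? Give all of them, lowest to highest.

37.4 kHz, 47.4 kHz, 58.6 kHz, 68.6 kHz

Frequencies that alias to 5 kHz are k·fs ± 5 kHz for integer k ≥ 0.
k=0: 5 kHz.
k=1: 16.2 kHz, 26.2 kHz.
k=2: 37.4 kHz, 47.4 kHz.
k=3: 58.6 kHz, 68.6 kHz.
k=4: 79.8 kHz, 89.8 kHz.
Within [30.4 kHz, 74.8 kHz]: 37.4 kHz, 47.4 kHz, 58.6 kHz, 68.6 kHz.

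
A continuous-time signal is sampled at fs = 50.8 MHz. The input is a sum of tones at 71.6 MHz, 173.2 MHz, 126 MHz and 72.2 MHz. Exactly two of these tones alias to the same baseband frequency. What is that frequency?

20.8 MHz

fs/2 = 25.4 MHz.
71.6 MHz mod fs = 20.8 MHz.
20.8 MHz ≤ fs/2 = 25.4 MHz, appears at 20.8 MHz.
173.2 MHz mod fs = 20.8 MHz.
20.8 MHz ≤ fs/2 = 25.4 MHz, appears at 20.8 MHz.
126 MHz mod fs = 24.4 MHz.
24.4 MHz ≤ fs/2 = 25.4 MHz, appears at 24.4 MHz.
72.2 MHz mod fs = 21.4 MHz.
21.4 MHz ≤ fs/2 = 25.4 MHz, appears at 21.4 MHz.
71.6 MHz and 173.2 MHz both map to 20.8 MHz.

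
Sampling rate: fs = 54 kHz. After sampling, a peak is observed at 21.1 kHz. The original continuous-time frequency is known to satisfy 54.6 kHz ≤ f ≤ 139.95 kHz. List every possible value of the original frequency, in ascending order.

75.1 kHz, 86.9 kHz, 129.1 kHz

Frequencies that alias to 21.1 kHz are k·fs ± 21.1 kHz for integer k ≥ 0.
k=0: 21.1 kHz.
k=1: 32.9 kHz, 75.1 kHz.
k=2: 86.9 kHz, 129.1 kHz.
k=3: 140.9 kHz, 183.1 kHz.
Within [54.6 kHz, 139.95 kHz]: 75.1 kHz, 86.9 kHz, 129.1 kHz.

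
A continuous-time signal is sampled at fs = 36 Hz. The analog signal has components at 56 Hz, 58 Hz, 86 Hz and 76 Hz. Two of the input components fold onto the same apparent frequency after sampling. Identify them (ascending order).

58 Hz, 86 Hz

fs/2 = 18 Hz.
56 Hz mod fs = 20 Hz.
20 Hz > fs/2 = 18 Hz, folds to fs − 20 Hz = 16 Hz.
58 Hz mod fs = 22 Hz.
22 Hz > fs/2 = 18 Hz, folds to fs − 22 Hz = 14 Hz.
86 Hz mod fs = 14 Hz.
14 Hz ≤ fs/2 = 18 Hz, appears at 14 Hz.
76 Hz mod fs = 4 Hz.
4 Hz ≤ fs/2 = 18 Hz, appears at 4 Hz.
58 Hz and 86 Hz both map to 14 Hz.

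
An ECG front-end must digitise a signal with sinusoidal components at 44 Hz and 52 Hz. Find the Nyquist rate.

104 Hz

Highest-frequency component: 52 Hz.
Nyquist rate = 2 × 52 Hz = 104 Hz.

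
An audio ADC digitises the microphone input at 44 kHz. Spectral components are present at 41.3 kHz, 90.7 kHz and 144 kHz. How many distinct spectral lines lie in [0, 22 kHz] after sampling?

2

fs/2 = 22 kHz.
41.3 kHz > fs/2 = 22 kHz, folds to fs − 41.3 kHz = 2.7 kHz.
90.7 kHz mod fs = 2.7 kHz.
2.7 kHz ≤ fs/2 = 22 kHz, appears at 2.7 kHz.
144 kHz mod fs = 12 kHz.
12 kHz ≤ fs/2 = 22 kHz, appears at 12 kHz.
Distinct values: {2.7 kHz, 12 kHz} → 2.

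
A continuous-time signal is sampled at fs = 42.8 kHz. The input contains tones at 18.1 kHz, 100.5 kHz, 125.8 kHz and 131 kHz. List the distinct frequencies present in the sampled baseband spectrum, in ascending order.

2.6 kHz, 14.9 kHz, 18.1 kHz

fs/2 = 21.4 kHz.
18.1 kHz ≤ fs/2 = 21.4 kHz, passes unchanged.
100.5 kHz mod fs = 14.9 kHz.
14.9 kHz ≤ fs/2 = 21.4 kHz, appears at 14.9 kHz.
125.8 kHz mod fs = 40.2 kHz.
40.2 kHz > fs/2 = 21.4 kHz, folds to fs − 40.2 kHz = 2.6 kHz.
131 kHz mod fs = 2.6 kHz.
2.6 kHz ≤ fs/2 = 21.4 kHz, appears at 2.6 kHz.
Distinct values: {2.6 kHz, 14.9 kHz, 18.1 kHz}.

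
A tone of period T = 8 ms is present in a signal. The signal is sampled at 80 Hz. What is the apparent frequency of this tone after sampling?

T = 8 ms → f = 1/T = 125 Hz.
125 Hz mod fs = 45 Hz.
45 Hz > fs/2 = 40 Hz, folds to fs − 45 Hz = 35 Hz.

35 Hz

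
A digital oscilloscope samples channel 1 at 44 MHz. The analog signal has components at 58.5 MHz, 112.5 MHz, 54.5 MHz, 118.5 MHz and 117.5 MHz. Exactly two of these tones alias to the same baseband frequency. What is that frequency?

fs/2 = 22 MHz.
58.5 MHz mod fs = 14.5 MHz.
14.5 MHz ≤ fs/2 = 22 MHz, appears at 14.5 MHz.
112.5 MHz mod fs = 24.5 MHz.
24.5 MHz > fs/2 = 22 MHz, folds to fs − 24.5 MHz = 19.5 MHz.
54.5 MHz mod fs = 10.5 MHz.
10.5 MHz ≤ fs/2 = 22 MHz, appears at 10.5 MHz.
118.5 MHz mod fs = 30.5 MHz.
30.5 MHz > fs/2 = 22 MHz, folds to fs − 30.5 MHz = 13.5 MHz.
117.5 MHz mod fs = 29.5 MHz.
29.5 MHz > fs/2 = 22 MHz, folds to fs − 29.5 MHz = 14.5 MHz.
58.5 MHz and 117.5 MHz both map to 14.5 MHz.

14.5 MHz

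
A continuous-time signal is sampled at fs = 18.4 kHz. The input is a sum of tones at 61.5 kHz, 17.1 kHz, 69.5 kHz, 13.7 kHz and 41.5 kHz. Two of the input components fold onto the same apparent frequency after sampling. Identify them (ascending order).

fs/2 = 9.2 kHz.
61.5 kHz mod fs = 6.3 kHz.
6.3 kHz ≤ fs/2 = 9.2 kHz, appears at 6.3 kHz.
17.1 kHz > fs/2 = 9.2 kHz, folds to fs − 17.1 kHz = 1.3 kHz.
69.5 kHz mod fs = 14.3 kHz.
14.3 kHz > fs/2 = 9.2 kHz, folds to fs − 14.3 kHz = 4.1 kHz.
13.7 kHz > fs/2 = 9.2 kHz, folds to fs − 13.7 kHz = 4.7 kHz.
41.5 kHz mod fs = 4.7 kHz.
4.7 kHz ≤ fs/2 = 9.2 kHz, appears at 4.7 kHz.
13.7 kHz and 41.5 kHz both map to 4.7 kHz.

13.7 kHz, 41.5 kHz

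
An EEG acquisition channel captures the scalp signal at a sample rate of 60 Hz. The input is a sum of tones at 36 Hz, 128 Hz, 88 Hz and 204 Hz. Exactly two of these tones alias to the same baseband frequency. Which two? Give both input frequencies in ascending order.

36 Hz, 204 Hz

fs/2 = 30 Hz.
36 Hz > fs/2 = 30 Hz, folds to fs − 36 Hz = 24 Hz.
128 Hz mod fs = 8 Hz.
8 Hz ≤ fs/2 = 30 Hz, appears at 8 Hz.
88 Hz mod fs = 28 Hz.
28 Hz ≤ fs/2 = 30 Hz, appears at 28 Hz.
204 Hz mod fs = 24 Hz.
24 Hz ≤ fs/2 = 30 Hz, appears at 24 Hz.
36 Hz and 204 Hz both map to 24 Hz.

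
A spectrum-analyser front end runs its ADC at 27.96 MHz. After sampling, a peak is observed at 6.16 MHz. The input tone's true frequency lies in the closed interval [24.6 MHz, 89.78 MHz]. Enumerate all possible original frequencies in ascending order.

Frequencies that alias to 6.16 MHz are k·fs ± 6.16 MHz for integer k ≥ 0.
k=0: 6.16 MHz.
k=1: 21.8 MHz, 34.12 MHz.
k=2: 49.76 MHz, 62.08 MHz.
k=3: 77.72 MHz, 90.04 MHz.
k=4: 105.68 MHz, 118 MHz.
Within [24.6 MHz, 89.78 MHz]: 34.12 MHz, 49.76 MHz, 62.08 MHz, 77.72 MHz.

34.12 MHz, 49.76 MHz, 62.08 MHz, 77.72 MHz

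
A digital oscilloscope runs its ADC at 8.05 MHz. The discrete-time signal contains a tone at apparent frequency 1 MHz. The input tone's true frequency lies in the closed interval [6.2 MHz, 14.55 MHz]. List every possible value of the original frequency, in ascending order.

7.05 MHz, 9.05 MHz

Frequencies that alias to 1 MHz are k·fs ± 1 MHz for integer k ≥ 0.
k=0: 1 MHz.
k=1: 7.05 MHz, 9.05 MHz.
k=2: 15.1 MHz, 17.1 MHz.
Within [6.2 MHz, 14.55 MHz]: 7.05 MHz, 9.05 MHz.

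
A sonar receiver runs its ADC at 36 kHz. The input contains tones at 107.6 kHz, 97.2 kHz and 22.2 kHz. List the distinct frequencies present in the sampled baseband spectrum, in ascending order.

0.4 kHz, 10.8 kHz, 13.8 kHz

fs/2 = 18 kHz.
107.6 kHz mod fs = 35.6 kHz.
35.6 kHz > fs/2 = 18 kHz, folds to fs − 35.6 kHz = 0.4 kHz.
97.2 kHz mod fs = 25.2 kHz.
25.2 kHz > fs/2 = 18 kHz, folds to fs − 25.2 kHz = 10.8 kHz.
22.2 kHz > fs/2 = 18 kHz, folds to fs − 22.2 kHz = 13.8 kHz.
Distinct values: {0.4 kHz, 10.8 kHz, 13.8 kHz}.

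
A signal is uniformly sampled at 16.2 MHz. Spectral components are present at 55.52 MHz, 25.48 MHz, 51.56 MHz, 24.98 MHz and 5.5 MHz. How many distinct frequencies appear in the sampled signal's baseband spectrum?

4

fs/2 = 8.1 MHz.
55.52 MHz mod fs = 6.92 MHz.
6.92 MHz ≤ fs/2 = 8.1 MHz, appears at 6.92 MHz.
25.48 MHz mod fs = 9.28 MHz.
9.28 MHz > fs/2 = 8.1 MHz, folds to fs − 9.28 MHz = 6.92 MHz.
51.56 MHz mod fs = 2.96 MHz.
2.96 MHz ≤ fs/2 = 8.1 MHz, appears at 2.96 MHz.
24.98 MHz mod fs = 8.78 MHz.
8.78 MHz > fs/2 = 8.1 MHz, folds to fs − 8.78 MHz = 7.42 MHz.
5.5 MHz ≤ fs/2 = 8.1 MHz, passes unchanged.
Distinct values: {2.96 MHz, 5.5 MHz, 6.92 MHz, 7.42 MHz} → 4.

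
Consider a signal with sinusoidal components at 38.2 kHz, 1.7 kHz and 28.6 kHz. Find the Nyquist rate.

76.4 kHz

Highest-frequency component: 38.2 kHz.
Nyquist rate = 2 × 38.2 kHz = 76.4 kHz.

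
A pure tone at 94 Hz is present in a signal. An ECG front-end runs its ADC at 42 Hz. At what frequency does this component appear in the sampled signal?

94 Hz mod fs = 10 Hz.
10 Hz ≤ fs/2 = 21 Hz, appears at 10 Hz.

10 Hz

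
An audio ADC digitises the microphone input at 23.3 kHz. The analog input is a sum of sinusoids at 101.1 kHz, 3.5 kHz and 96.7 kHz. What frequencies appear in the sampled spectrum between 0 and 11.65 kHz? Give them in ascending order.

fs/2 = 11.65 kHz.
101.1 kHz mod fs = 7.9 kHz.
7.9 kHz ≤ fs/2 = 11.65 kHz, appears at 7.9 kHz.
3.5 kHz ≤ fs/2 = 11.65 kHz, passes unchanged.
96.7 kHz mod fs = 3.5 kHz.
3.5 kHz ≤ fs/2 = 11.65 kHz, appears at 3.5 kHz.
Distinct values: {3.5 kHz, 7.9 kHz}.

3.5 kHz, 7.9 kHz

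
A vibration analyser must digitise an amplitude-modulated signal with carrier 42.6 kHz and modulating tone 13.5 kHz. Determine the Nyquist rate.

AM sidebands sit at fc ± fm = 29.1 kHz and 56.1 kHz.
Highest-frequency component: 56.1 kHz.
Nyquist rate = 2 × 56.1 kHz = 112.2 kHz.

112.2 kHz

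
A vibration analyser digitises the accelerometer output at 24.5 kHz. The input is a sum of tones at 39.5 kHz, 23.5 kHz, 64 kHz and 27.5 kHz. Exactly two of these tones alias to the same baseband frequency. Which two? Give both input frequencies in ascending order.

fs/2 = 12.25 kHz.
39.5 kHz mod fs = 15 kHz.
15 kHz > fs/2 = 12.25 kHz, folds to fs − 15 kHz = 9.5 kHz.
23.5 kHz > fs/2 = 12.25 kHz, folds to fs − 23.5 kHz = 1 kHz.
64 kHz mod fs = 15 kHz.
15 kHz > fs/2 = 12.25 kHz, folds to fs − 15 kHz = 9.5 kHz.
27.5 kHz mod fs = 3 kHz.
3 kHz ≤ fs/2 = 12.25 kHz, appears at 3 kHz.
39.5 kHz and 64 kHz both map to 9.5 kHz.

39.5 kHz, 64 kHz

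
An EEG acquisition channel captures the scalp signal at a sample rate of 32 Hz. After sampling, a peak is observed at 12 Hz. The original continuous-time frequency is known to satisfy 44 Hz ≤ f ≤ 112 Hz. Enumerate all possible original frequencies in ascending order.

Frequencies that alias to 12 Hz are k·fs ± 12 Hz for integer k ≥ 0.
k=0: 12 Hz.
k=1: 20 Hz, 44 Hz.
k=2: 52 Hz, 76 Hz.
k=3: 84 Hz, 108 Hz.
k=4: 116 Hz, 140 Hz.
Within [44 Hz, 112 Hz]: 44 Hz, 52 Hz, 76 Hz, 84 Hz, 108 Hz.

44 Hz, 52 Hz, 76 Hz, 84 Hz, 108 Hz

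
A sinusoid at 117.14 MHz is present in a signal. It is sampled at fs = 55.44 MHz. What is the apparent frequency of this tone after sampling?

117.14 MHz mod fs = 6.26 MHz.
6.26 MHz ≤ fs/2 = 27.72 MHz, appears at 6.26 MHz.

6.26 MHz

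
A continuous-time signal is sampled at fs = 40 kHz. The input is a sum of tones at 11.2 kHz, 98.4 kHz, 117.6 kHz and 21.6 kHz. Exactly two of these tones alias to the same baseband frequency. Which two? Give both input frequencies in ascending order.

21.6 kHz, 98.4 kHz

fs/2 = 20 kHz.
11.2 kHz ≤ fs/2 = 20 kHz, passes unchanged.
98.4 kHz mod fs = 18.4 kHz.
18.4 kHz ≤ fs/2 = 20 kHz, appears at 18.4 kHz.
117.6 kHz mod fs = 37.6 kHz.
37.6 kHz > fs/2 = 20 kHz, folds to fs − 37.6 kHz = 2.4 kHz.
21.6 kHz > fs/2 = 20 kHz, folds to fs − 21.6 kHz = 18.4 kHz.
21.6 kHz and 98.4 kHz both map to 18.4 kHz.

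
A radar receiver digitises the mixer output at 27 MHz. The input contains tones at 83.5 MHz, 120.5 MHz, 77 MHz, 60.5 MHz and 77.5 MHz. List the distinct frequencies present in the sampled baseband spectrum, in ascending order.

fs/2 = 13.5 MHz.
83.5 MHz mod fs = 2.5 MHz.
2.5 MHz ≤ fs/2 = 13.5 MHz, appears at 2.5 MHz.
120.5 MHz mod fs = 12.5 MHz.
12.5 MHz ≤ fs/2 = 13.5 MHz, appears at 12.5 MHz.
77 MHz mod fs = 23 MHz.
23 MHz > fs/2 = 13.5 MHz, folds to fs − 23 MHz = 4 MHz.
60.5 MHz mod fs = 6.5 MHz.
6.5 MHz ≤ fs/2 = 13.5 MHz, appears at 6.5 MHz.
77.5 MHz mod fs = 23.5 MHz.
23.5 MHz > fs/2 = 13.5 MHz, folds to fs − 23.5 MHz = 3.5 MHz.
Distinct values: {2.5 MHz, 3.5 MHz, 4 MHz, 6.5 MHz, 12.5 MHz}.

2.5 MHz, 3.5 MHz, 4 MHz, 6.5 MHz, 12.5 MHz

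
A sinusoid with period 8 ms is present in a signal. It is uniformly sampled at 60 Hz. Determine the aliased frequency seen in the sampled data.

T = 8 ms → f = 1/T = 125 Hz.
125 Hz mod fs = 5 Hz.
5 Hz ≤ fs/2 = 30 Hz, appears at 5 Hz.

5 Hz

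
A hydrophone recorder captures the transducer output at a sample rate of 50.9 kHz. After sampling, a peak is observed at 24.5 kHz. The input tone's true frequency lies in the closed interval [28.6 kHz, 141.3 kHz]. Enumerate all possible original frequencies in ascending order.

75.4 kHz, 77.3 kHz, 126.3 kHz, 128.2 kHz

Frequencies that alias to 24.5 kHz are k·fs ± 24.5 kHz for integer k ≥ 0.
k=0: 24.5 kHz.
k=1: 26.4 kHz, 75.4 kHz.
k=2: 77.3 kHz, 126.3 kHz.
k=3: 128.2 kHz, 177.2 kHz.
k=4: 179.1 kHz, 228.1 kHz.
Within [28.6 kHz, 141.3 kHz]: 75.4 kHz, 77.3 kHz, 126.3 kHz, 128.2 kHz.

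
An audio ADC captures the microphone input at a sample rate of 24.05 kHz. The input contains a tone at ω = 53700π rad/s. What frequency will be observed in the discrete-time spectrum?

2.8 kHz

ω = 53700π rad/s → f = ω/(2π) = 26850 Hz = 26.85 kHz.
26.85 kHz mod fs = 2.8 kHz.
2.8 kHz ≤ fs/2 = 12.025 kHz, appears at 2.8 kHz.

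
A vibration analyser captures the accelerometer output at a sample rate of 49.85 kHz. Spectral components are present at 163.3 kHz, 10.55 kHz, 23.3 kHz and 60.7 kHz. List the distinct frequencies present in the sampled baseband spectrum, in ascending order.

10.55 kHz, 10.85 kHz, 13.75 kHz, 23.3 kHz

fs/2 = 24.925 kHz.
163.3 kHz mod fs = 13.75 kHz.
13.75 kHz ≤ fs/2 = 24.925 kHz, appears at 13.75 kHz.
10.55 kHz ≤ fs/2 = 24.925 kHz, passes unchanged.
23.3 kHz ≤ fs/2 = 24.925 kHz, passes unchanged.
60.7 kHz mod fs = 10.85 kHz.
10.85 kHz ≤ fs/2 = 24.925 kHz, appears at 10.85 kHz.
Distinct values: {10.55 kHz, 10.85 kHz, 13.75 kHz, 23.3 kHz}.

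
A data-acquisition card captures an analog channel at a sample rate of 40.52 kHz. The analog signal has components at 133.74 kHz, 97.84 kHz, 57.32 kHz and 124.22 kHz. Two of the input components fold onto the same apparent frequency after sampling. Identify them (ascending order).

fs/2 = 20.26 kHz.
133.74 kHz mod fs = 12.18 kHz.
12.18 kHz ≤ fs/2 = 20.26 kHz, appears at 12.18 kHz.
97.84 kHz mod fs = 16.8 kHz.
16.8 kHz ≤ fs/2 = 20.26 kHz, appears at 16.8 kHz.
57.32 kHz mod fs = 16.8 kHz.
16.8 kHz ≤ fs/2 = 20.26 kHz, appears at 16.8 kHz.
124.22 kHz mod fs = 2.66 kHz.
2.66 kHz ≤ fs/2 = 20.26 kHz, appears at 2.66 kHz.
57.32 kHz and 97.84 kHz both map to 16.8 kHz.

57.32 kHz, 97.84 kHz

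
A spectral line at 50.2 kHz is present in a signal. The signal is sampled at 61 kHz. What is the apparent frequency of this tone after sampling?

10.8 kHz

50.2 kHz > fs/2 = 30.5 kHz, folds to fs − 50.2 kHz = 10.8 kHz.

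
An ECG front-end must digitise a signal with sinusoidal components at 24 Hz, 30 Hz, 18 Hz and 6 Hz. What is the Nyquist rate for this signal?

Highest-frequency component: 30 Hz.
Nyquist rate = 2 × 30 Hz = 60 Hz.

60 Hz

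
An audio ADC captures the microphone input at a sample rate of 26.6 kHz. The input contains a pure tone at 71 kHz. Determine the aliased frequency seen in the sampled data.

71 kHz mod fs = 17.8 kHz.
17.8 kHz > fs/2 = 13.3 kHz, folds to fs − 17.8 kHz = 8.8 kHz.

8.8 kHz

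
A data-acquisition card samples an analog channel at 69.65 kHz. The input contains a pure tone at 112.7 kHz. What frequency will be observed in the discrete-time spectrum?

112.7 kHz mod fs = 43.05 kHz.
43.05 kHz > fs/2 = 34.825 kHz, folds to fs − 43.05 kHz = 26.6 kHz.

26.6 kHz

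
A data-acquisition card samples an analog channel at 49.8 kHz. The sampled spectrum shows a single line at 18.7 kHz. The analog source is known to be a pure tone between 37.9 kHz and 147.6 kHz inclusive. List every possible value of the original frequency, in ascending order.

Frequencies that alias to 18.7 kHz are k·fs ± 18.7 kHz for integer k ≥ 0.
k=0: 18.7 kHz.
k=1: 31.1 kHz, 68.5 kHz.
k=2: 80.9 kHz, 118.3 kHz.
k=3: 130.7 kHz, 168.1 kHz.
k=4: 180.5 kHz, 217.9 kHz.
Within [37.9 kHz, 147.6 kHz]: 68.5 kHz, 80.9 kHz, 118.3 kHz, 130.7 kHz.

68.5 kHz, 80.9 kHz, 118.3 kHz, 130.7 kHz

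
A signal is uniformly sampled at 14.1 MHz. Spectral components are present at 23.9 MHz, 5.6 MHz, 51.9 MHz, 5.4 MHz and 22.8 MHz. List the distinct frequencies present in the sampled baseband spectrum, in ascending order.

fs/2 = 7.05 MHz.
23.9 MHz mod fs = 9.8 MHz.
9.8 MHz > fs/2 = 7.05 MHz, folds to fs − 9.8 MHz = 4.3 MHz.
5.6 MHz ≤ fs/2 = 7.05 MHz, passes unchanged.
51.9 MHz mod fs = 9.6 MHz.
9.6 MHz > fs/2 = 7.05 MHz, folds to fs − 9.6 MHz = 4.5 MHz.
5.4 MHz ≤ fs/2 = 7.05 MHz, passes unchanged.
22.8 MHz mod fs = 8.7 MHz.
8.7 MHz > fs/2 = 7.05 MHz, folds to fs − 8.7 MHz = 5.4 MHz.
Distinct values: {4.3 MHz, 4.5 MHz, 5.4 MHz, 5.6 MHz}.

4.3 MHz, 4.5 MHz, 5.4 MHz, 5.6 MHz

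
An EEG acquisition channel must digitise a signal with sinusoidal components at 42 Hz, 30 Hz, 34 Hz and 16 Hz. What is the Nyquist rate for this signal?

84 Hz

Highest-frequency component: 42 Hz.
Nyquist rate = 2 × 42 Hz = 84 Hz.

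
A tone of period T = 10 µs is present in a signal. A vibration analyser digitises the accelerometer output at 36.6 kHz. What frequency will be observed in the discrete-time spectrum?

T = 10 µs → f = 1/T = 100 kHz.
100 kHz mod fs = 26.8 kHz.
26.8 kHz > fs/2 = 18.3 kHz, folds to fs − 26.8 kHz = 9.8 kHz.

9.8 kHz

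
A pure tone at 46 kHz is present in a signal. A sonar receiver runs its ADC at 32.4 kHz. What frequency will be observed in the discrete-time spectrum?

46 kHz mod fs = 13.6 kHz.
13.6 kHz ≤ fs/2 = 16.2 kHz, appears at 13.6 kHz.

13.6 kHz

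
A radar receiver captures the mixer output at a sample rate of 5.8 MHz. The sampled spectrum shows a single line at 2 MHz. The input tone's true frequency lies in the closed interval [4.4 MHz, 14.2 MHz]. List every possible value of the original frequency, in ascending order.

Frequencies that alias to 2 MHz are k·fs ± 2 MHz for integer k ≥ 0.
k=0: 2 MHz.
k=1: 3.8 MHz, 7.8 MHz.
k=2: 9.6 MHz, 13.6 MHz.
k=3: 15.4 MHz, 19.4 MHz.
Within [4.4 MHz, 14.2 MHz]: 7.8 MHz, 9.6 MHz, 13.6 MHz.

7.8 MHz, 9.6 MHz, 13.6 MHz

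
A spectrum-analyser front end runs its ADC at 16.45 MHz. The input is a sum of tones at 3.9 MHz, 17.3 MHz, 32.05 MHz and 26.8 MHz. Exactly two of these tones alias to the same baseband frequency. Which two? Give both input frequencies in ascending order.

17.3 MHz, 32.05 MHz

fs/2 = 8.225 MHz.
3.9 MHz ≤ fs/2 = 8.225 MHz, passes unchanged.
17.3 MHz mod fs = 0.85 MHz.
0.85 MHz ≤ fs/2 = 8.225 MHz, appears at 0.85 MHz.
32.05 MHz mod fs = 15.6 MHz.
15.6 MHz > fs/2 = 8.225 MHz, folds to fs − 15.6 MHz = 0.85 MHz.
26.8 MHz mod fs = 10.35 MHz.
10.35 MHz > fs/2 = 8.225 MHz, folds to fs − 10.35 MHz = 6.1 MHz.
17.3 MHz and 32.05 MHz both map to 0.85 MHz.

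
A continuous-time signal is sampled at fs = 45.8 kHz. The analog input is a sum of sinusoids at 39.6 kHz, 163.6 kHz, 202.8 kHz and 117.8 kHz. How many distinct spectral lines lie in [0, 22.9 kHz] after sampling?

2

fs/2 = 22.9 kHz.
39.6 kHz > fs/2 = 22.9 kHz, folds to fs − 39.6 kHz = 6.2 kHz.
163.6 kHz mod fs = 26.2 kHz.
26.2 kHz > fs/2 = 22.9 kHz, folds to fs − 26.2 kHz = 19.6 kHz.
202.8 kHz mod fs = 19.6 kHz.
19.6 kHz ≤ fs/2 = 22.9 kHz, appears at 19.6 kHz.
117.8 kHz mod fs = 26.2 kHz.
26.2 kHz > fs/2 = 22.9 kHz, folds to fs − 26.2 kHz = 19.6 kHz.
Distinct values: {6.2 kHz, 19.6 kHz} → 2.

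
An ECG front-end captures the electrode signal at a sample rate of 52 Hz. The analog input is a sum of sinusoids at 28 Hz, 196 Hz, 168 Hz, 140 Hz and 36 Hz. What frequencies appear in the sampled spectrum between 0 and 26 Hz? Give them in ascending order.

12 Hz, 16 Hz, 24 Hz

fs/2 = 26 Hz.
28 Hz > fs/2 = 26 Hz, folds to fs − 28 Hz = 24 Hz.
196 Hz mod fs = 40 Hz.
40 Hz > fs/2 = 26 Hz, folds to fs − 40 Hz = 12 Hz.
168 Hz mod fs = 12 Hz.
12 Hz ≤ fs/2 = 26 Hz, appears at 12 Hz.
140 Hz mod fs = 36 Hz.
36 Hz > fs/2 = 26 Hz, folds to fs − 36 Hz = 16 Hz.
36 Hz > fs/2 = 26 Hz, folds to fs − 36 Hz = 16 Hz.
Distinct values: {12 Hz, 16 Hz, 24 Hz}.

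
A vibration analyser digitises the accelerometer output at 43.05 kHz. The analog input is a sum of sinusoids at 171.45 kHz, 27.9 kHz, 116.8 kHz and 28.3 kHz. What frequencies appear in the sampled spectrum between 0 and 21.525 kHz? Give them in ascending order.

fs/2 = 21.525 kHz.
171.45 kHz mod fs = 42.3 kHz.
42.3 kHz > fs/2 = 21.525 kHz, folds to fs − 42.3 kHz = 0.75 kHz.
27.9 kHz > fs/2 = 21.525 kHz, folds to fs − 27.9 kHz = 15.15 kHz.
116.8 kHz mod fs = 30.7 kHz.
30.7 kHz > fs/2 = 21.525 kHz, folds to fs − 30.7 kHz = 12.35 kHz.
28.3 kHz > fs/2 = 21.525 kHz, folds to fs − 28.3 kHz = 14.75 kHz.
Distinct values: {0.75 kHz, 12.35 kHz, 14.75 kHz, 15.15 kHz}.

0.75 kHz, 12.35 kHz, 14.75 kHz, 15.15 kHz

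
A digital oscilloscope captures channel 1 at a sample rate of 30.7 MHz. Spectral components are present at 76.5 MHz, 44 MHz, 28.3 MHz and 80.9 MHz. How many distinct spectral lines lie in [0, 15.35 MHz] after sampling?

4

fs/2 = 15.35 MHz.
76.5 MHz mod fs = 15.1 MHz.
15.1 MHz ≤ fs/2 = 15.35 MHz, appears at 15.1 MHz.
44 MHz mod fs = 13.3 MHz.
13.3 MHz ≤ fs/2 = 15.35 MHz, appears at 13.3 MHz.
28.3 MHz > fs/2 = 15.35 MHz, folds to fs − 28.3 MHz = 2.4 MHz.
80.9 MHz mod fs = 19.5 MHz.
19.5 MHz > fs/2 = 15.35 MHz, folds to fs − 19.5 MHz = 11.2 MHz.
Distinct values: {2.4 MHz, 11.2 MHz, 13.3 MHz, 15.1 MHz} → 4.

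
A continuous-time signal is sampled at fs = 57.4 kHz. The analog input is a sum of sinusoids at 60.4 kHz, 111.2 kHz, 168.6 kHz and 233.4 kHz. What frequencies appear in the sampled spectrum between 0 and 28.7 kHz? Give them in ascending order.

fs/2 = 28.7 kHz.
60.4 kHz mod fs = 3 kHz.
3 kHz ≤ fs/2 = 28.7 kHz, appears at 3 kHz.
111.2 kHz mod fs = 53.8 kHz.
53.8 kHz > fs/2 = 28.7 kHz, folds to fs − 53.8 kHz = 3.6 kHz.
168.6 kHz mod fs = 53.8 kHz.
53.8 kHz > fs/2 = 28.7 kHz, folds to fs − 53.8 kHz = 3.6 kHz.
233.4 kHz mod fs = 3.8 kHz.
3.8 kHz ≤ fs/2 = 28.7 kHz, appears at 3.8 kHz.
Distinct values: {3 kHz, 3.6 kHz, 3.8 kHz}.

3 kHz, 3.6 kHz, 3.8 kHz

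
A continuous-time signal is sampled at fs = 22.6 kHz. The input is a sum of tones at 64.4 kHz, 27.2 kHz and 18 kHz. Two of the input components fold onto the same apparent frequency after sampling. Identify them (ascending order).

fs/2 = 11.3 kHz.
64.4 kHz mod fs = 19.2 kHz.
19.2 kHz > fs/2 = 11.3 kHz, folds to fs − 19.2 kHz = 3.4 kHz.
27.2 kHz mod fs = 4.6 kHz.
4.6 kHz ≤ fs/2 = 11.3 kHz, appears at 4.6 kHz.
18 kHz > fs/2 = 11.3 kHz, folds to fs − 18 kHz = 4.6 kHz.
18 kHz and 27.2 kHz both map to 4.6 kHz.

18 kHz, 27.2 kHz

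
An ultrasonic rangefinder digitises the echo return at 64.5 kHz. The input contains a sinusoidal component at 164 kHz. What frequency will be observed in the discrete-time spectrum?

29.5 kHz

164 kHz mod fs = 35 kHz.
35 kHz > fs/2 = 32.25 kHz, folds to fs − 35 kHz = 29.5 kHz.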